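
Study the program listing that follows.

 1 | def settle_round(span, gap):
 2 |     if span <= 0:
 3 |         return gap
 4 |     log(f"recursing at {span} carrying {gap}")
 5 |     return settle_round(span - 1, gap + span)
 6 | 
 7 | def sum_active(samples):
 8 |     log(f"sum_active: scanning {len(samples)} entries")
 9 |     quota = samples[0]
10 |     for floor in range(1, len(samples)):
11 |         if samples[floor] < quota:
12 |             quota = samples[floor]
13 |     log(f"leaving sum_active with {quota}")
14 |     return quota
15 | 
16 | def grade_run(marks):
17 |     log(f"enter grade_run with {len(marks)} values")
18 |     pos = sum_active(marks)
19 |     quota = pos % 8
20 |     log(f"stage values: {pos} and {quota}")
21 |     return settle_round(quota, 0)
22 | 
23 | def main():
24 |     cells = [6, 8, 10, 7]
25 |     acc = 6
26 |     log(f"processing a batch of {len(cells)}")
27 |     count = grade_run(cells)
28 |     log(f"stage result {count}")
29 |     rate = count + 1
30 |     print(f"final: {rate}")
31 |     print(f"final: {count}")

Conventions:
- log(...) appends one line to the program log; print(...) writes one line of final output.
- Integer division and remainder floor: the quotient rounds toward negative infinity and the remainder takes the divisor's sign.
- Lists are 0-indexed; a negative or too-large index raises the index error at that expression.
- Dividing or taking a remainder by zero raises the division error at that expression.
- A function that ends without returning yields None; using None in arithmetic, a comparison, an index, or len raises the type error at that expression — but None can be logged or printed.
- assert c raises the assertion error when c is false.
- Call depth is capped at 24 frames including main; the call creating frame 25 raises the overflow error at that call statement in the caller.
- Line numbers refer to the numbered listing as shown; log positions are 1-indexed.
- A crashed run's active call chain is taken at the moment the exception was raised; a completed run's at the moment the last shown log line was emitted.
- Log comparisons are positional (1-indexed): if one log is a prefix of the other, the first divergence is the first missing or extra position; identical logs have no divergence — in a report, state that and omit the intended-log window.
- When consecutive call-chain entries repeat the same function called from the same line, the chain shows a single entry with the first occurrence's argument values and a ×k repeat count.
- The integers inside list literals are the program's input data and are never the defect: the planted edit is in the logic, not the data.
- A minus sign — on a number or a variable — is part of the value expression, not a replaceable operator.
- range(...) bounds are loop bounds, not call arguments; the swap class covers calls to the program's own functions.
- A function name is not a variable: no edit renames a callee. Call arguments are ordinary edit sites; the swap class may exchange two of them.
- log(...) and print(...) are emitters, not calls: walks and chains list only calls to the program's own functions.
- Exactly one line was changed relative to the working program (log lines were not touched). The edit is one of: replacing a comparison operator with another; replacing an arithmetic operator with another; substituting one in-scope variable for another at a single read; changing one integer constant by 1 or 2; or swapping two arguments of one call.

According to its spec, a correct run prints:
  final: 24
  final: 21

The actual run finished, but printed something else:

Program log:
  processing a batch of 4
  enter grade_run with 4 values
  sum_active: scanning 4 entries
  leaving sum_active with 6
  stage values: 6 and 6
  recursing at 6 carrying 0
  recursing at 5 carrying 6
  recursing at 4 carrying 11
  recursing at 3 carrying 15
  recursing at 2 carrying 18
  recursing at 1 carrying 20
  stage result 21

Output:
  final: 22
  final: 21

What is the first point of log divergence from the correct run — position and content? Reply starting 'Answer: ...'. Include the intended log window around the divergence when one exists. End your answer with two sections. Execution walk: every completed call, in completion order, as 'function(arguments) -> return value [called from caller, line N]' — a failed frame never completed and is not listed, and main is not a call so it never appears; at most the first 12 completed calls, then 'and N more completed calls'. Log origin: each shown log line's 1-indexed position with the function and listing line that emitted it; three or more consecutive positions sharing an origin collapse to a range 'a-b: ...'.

Answer: none — the logs agree in full.
Execution walk:
  sum_active([6, 8, 10, 7]) -> 6  [called from grade_run, line 18]
  settle_round(0, 21) -> 21  [called from settle_round, line 5]
  settle_round(1, 20) -> 21  [called from settle_round, line 5]
  settle_round(2, 18) -> 21  [called from settle_round, line 5]
  settle_round(3, 15) -> 21  [called from settle_round, line 5]
  settle_round(4, 11) -> 21  [called from settle_round, line 5]
  settle_round(5, 6) -> 21  [called from settle_round, line 5]
  settle_round(6, 0) -> 21  [called from grade_run, line 21]
  grade_run([6, 8, 10, 7]) -> 21  [called from main, line 27]
Log origin:
  1: logged in main at line 26
  2: logged in grade_run at line 17
  3: logged in sum_active at line 8
  4: logged in sum_active at line 13
  5: logged in grade_run at line 20
  6-11: logged in settle_round at line 4
  12: logged in main at line 28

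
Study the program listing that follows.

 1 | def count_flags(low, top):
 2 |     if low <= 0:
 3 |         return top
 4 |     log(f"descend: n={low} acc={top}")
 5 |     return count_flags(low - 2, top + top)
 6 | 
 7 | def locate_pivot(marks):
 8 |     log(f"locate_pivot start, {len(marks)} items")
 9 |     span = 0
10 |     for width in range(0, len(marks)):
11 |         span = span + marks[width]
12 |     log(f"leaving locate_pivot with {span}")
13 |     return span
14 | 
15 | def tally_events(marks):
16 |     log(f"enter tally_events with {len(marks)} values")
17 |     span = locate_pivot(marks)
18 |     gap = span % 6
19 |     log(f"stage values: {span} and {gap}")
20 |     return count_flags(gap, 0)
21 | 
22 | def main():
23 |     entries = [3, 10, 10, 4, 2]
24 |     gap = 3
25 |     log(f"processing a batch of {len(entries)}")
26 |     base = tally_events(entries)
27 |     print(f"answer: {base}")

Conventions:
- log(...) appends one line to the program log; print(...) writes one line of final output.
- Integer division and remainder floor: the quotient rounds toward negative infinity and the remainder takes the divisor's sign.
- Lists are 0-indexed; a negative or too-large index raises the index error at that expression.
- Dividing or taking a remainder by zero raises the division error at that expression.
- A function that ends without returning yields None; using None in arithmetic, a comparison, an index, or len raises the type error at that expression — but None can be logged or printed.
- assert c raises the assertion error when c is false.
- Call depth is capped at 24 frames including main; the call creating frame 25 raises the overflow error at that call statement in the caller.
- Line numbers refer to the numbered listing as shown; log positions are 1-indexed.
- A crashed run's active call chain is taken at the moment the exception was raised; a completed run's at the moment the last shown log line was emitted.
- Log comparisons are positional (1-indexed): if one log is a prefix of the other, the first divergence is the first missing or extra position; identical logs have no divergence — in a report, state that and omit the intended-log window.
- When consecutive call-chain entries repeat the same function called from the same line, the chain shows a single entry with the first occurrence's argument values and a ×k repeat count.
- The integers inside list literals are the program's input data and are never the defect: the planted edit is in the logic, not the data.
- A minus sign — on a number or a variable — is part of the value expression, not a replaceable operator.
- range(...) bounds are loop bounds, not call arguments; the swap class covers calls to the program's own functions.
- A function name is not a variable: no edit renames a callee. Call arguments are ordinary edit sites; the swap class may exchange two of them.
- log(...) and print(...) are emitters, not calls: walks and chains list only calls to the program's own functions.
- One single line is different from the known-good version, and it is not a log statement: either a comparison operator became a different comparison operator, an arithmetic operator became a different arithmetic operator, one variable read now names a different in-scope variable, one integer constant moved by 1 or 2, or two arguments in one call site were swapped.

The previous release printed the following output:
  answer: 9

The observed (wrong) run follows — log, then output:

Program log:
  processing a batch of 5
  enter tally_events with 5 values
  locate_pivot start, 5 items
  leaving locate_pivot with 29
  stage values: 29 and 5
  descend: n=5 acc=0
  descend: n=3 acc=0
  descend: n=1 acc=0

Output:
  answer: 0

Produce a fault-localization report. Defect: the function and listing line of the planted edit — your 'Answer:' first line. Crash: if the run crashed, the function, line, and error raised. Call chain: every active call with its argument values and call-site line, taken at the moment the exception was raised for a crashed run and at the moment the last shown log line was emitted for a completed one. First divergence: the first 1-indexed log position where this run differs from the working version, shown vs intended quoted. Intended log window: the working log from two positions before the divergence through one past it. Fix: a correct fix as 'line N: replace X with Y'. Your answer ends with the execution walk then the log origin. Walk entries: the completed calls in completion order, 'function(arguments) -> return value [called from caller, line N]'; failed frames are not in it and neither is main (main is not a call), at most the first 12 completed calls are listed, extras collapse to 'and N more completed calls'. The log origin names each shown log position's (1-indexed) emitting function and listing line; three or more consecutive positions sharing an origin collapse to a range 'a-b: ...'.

Answer: the defect is in count_flags at line 5.
Key observation: Log line 7 is where behavior first shows: 'descend: n=3 acc=0' appears instead of 'descend: n=3 acc=5'.
Call chain: main -> tally_events([3, 10, 10, 4, 2]) (called at line 26) -> count_flags(5, 0) (called at line 20) -> count_flags(3, 0) (called at line 5) ×2.
First divergence: position 7 — the shown line 'descend: n=3 acc=0' should read 'descend: n=3 acc=5'.
Intended log window:
  5: stage values: 29 and 5
  6: descend: n=5 acc=0
  7: descend: n=3 acc=5
  8: descend: n=1 acc=8
Execution walk:
  locate_pivot([3, 10, 10, 4, 2]) -> 29  [called from tally_events, line 17]
  count_flags(-1, 0) -> 0  [called from count_flags, line 5]
  count_flags(1, 0) -> 0  [called from count_flags, line 5]
  count_flags(3, 0) -> 0  [called from count_flags, line 5]
  count_flags(5, 0) -> 0  [called from tally_events, line 20]
  tally_events([3, 10, 10, 4, 2]) -> 0  [called from main, line 26]
Log origins:
  1: logged in main at line 25
  2: logged in tally_events at line 16
  3: logged in locate_pivot at line 8
  4: logged in locate_pivot at line 12
  5: logged in tally_events at line 19
  6-8: logged in count_flags at line 4
A correct fix: line 5: replace `top + top` with `top + low`.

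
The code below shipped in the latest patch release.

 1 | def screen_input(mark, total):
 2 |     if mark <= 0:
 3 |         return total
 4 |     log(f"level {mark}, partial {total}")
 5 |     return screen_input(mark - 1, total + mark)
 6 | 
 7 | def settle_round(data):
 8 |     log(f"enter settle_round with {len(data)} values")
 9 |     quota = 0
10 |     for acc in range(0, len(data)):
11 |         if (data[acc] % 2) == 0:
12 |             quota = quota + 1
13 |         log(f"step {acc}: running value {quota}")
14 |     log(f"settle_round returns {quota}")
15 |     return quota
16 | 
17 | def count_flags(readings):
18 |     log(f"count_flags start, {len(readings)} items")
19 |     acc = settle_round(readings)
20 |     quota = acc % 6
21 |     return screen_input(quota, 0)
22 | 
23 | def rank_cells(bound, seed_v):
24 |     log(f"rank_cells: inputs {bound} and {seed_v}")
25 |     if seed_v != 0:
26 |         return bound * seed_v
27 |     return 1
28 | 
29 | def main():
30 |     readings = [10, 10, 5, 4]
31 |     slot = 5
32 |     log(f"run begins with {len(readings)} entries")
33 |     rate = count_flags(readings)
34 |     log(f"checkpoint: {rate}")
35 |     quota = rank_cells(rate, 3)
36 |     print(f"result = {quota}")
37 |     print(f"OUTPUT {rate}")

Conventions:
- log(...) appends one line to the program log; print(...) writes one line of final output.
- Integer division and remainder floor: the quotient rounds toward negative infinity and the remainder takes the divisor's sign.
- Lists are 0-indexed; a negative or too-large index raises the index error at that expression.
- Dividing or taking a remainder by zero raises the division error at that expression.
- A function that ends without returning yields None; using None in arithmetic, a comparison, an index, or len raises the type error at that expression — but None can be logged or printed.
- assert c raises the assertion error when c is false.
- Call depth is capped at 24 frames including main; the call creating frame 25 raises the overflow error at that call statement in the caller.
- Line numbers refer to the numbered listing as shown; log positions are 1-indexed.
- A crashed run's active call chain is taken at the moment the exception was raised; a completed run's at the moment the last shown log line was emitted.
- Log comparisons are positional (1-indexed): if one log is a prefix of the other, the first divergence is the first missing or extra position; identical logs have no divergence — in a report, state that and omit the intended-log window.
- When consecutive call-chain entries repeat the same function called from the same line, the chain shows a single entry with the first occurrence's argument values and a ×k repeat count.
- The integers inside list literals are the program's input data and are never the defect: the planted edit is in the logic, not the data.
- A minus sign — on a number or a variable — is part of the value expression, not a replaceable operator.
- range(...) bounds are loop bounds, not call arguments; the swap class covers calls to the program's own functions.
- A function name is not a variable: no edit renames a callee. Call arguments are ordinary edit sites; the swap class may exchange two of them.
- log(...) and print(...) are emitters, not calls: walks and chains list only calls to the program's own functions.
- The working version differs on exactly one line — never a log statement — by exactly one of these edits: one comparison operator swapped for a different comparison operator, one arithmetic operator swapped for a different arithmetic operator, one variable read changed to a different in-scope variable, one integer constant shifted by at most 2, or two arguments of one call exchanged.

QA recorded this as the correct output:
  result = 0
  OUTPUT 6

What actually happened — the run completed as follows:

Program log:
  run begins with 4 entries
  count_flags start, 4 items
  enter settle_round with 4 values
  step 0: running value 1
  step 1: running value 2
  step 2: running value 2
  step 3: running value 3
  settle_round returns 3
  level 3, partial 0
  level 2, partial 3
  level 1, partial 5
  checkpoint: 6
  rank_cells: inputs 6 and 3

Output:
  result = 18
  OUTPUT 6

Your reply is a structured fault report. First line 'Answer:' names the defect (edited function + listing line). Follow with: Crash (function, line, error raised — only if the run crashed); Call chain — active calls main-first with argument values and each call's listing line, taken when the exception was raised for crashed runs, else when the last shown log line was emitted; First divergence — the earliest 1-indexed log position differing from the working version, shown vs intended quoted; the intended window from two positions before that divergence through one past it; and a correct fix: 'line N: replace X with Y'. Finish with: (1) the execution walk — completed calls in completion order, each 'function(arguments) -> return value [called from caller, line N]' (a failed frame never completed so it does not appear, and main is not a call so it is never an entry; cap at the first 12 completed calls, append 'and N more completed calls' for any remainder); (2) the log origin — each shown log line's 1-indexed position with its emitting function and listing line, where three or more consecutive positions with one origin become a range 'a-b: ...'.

Answer: the defect is in rank_cells at line 26.
The tell: The two runs log identically and part ways only at the printed values.
Call chain: main -> rank_cells(6, 3) (called at line 35).
First divergence: there is none — every log position agrees.
Execution walk:
  settle_round([10, 10, 5, 4]) -> 3  [called from count_flags, line 19]
  screen_input(0, 6) -> 6  [called from screen_input, line 5]
  screen_input(1, 5) -> 6  [called from screen_input, line 5]
  screen_input(2, 3) -> 6  [called from screen_input, line 5]
  screen_input(3, 0) -> 6  [called from count_flags, line 21]
  count_flags([10, 10, 5, 4]) -> 6  [called from main, line 33]
  rank_cells(6, 3) -> 18  [called from main, line 35]
Origin of each log line:
  1: logged in main at line 32
  2: logged in count_flags at line 18
  3: logged in settle_round at line 8
  4-7: logged in settle_round at line 13
  8: logged in settle_round at line 14
  9-11: logged in screen_input at line 4
  12: logged in main at line 34
  13: logged in rank_cells at line 24
A correct fix: line 26: replace `*` with `%`.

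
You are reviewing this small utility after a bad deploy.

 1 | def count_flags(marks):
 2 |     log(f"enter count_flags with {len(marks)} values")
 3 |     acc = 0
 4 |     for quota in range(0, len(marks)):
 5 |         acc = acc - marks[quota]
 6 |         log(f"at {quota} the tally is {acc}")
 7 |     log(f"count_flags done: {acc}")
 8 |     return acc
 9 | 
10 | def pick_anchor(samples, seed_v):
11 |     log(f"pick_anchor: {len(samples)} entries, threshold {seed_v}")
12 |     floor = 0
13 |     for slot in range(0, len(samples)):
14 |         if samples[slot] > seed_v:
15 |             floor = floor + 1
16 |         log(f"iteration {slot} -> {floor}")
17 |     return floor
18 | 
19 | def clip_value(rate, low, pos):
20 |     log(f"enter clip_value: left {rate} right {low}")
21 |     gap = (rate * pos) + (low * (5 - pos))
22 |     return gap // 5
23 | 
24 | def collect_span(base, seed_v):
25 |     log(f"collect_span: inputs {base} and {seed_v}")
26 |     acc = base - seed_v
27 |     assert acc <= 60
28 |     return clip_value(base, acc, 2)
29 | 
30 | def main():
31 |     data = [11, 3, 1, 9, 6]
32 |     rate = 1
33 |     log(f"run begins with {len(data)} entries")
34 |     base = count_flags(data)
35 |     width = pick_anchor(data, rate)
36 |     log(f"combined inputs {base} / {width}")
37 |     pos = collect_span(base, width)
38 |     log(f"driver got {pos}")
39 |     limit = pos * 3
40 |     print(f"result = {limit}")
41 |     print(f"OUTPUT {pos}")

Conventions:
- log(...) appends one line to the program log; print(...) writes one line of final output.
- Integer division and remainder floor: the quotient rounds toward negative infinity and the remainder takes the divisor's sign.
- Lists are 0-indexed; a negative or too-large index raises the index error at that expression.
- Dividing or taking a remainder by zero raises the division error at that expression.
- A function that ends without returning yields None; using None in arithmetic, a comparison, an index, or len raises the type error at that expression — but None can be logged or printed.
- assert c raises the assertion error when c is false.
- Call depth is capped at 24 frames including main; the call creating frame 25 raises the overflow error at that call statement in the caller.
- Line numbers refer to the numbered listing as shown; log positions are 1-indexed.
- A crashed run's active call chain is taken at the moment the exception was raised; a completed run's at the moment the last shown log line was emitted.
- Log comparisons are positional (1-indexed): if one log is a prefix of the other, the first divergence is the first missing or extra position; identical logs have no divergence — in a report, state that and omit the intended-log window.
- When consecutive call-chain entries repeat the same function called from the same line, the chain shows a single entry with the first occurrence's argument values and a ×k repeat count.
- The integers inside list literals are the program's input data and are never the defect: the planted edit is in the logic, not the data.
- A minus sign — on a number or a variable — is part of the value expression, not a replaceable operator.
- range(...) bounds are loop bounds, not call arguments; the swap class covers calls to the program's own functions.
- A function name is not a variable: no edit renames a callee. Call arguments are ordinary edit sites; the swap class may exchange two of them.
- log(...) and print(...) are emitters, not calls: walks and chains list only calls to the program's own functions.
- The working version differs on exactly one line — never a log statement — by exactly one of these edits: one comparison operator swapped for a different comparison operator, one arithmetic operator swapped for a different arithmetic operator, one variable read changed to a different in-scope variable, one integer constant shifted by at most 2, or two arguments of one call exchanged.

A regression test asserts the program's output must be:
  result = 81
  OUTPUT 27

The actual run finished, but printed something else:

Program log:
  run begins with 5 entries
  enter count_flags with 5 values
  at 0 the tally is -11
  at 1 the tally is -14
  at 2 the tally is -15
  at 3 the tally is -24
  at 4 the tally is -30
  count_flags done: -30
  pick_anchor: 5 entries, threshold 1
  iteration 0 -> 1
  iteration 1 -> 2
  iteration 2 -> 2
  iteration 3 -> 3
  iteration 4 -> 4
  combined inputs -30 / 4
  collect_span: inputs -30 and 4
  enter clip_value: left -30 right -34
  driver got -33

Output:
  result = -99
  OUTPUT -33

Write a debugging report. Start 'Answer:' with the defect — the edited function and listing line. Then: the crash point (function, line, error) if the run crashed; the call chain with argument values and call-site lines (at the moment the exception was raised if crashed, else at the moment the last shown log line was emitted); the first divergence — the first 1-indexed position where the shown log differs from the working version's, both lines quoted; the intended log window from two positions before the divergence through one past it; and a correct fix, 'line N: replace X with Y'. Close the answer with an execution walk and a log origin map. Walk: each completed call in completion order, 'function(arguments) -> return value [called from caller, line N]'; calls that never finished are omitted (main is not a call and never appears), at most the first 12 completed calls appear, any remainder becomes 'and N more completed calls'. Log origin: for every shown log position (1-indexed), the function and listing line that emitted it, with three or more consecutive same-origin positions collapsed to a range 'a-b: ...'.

Answer: the defect is in count_flags at line 5.
Key fact: Position 3 is the first bad log line: 'at 0 the tally is -11' should read 'at 0 the tally is 11'.
Call chain: main.
First divergence: at position 3 the run shows 'at 0 the tally is -11' where the working version logs 'at 0 the tally is 11'.
Intended log window:
  1: run begins with 5 entries
  2: enter count_flags with 5 values
  3: at 0 the tally is 11
  4: at 1 the tally is 14
Execution walk:
  count_flags([11, 3, 1, 9, 6]) -> -30  [called from main, line 34]
  pick_anchor([11, 3, 1, 9, 6], 1) -> 4  [called from main, line 35]
  clip_value(-30, -34, 2) -> -33  [called from collect_span, line 28]
  collect_span(-30, 4) -> -33  [called from main, line 37]
Log origin:
  1: from main, line 33
  2: from count_flags, line 2
  3-7: from count_flags, line 6
  8: from count_flags, line 7
  9: from pick_anchor, line 11
  10-14: from pick_anchor, line 16
  15: from main, line 36
  16: from collect_span, line 25
  17: from clip_value, line 20
  18: from main, line 38
A correct fix: line 5: replace `-` with `+`.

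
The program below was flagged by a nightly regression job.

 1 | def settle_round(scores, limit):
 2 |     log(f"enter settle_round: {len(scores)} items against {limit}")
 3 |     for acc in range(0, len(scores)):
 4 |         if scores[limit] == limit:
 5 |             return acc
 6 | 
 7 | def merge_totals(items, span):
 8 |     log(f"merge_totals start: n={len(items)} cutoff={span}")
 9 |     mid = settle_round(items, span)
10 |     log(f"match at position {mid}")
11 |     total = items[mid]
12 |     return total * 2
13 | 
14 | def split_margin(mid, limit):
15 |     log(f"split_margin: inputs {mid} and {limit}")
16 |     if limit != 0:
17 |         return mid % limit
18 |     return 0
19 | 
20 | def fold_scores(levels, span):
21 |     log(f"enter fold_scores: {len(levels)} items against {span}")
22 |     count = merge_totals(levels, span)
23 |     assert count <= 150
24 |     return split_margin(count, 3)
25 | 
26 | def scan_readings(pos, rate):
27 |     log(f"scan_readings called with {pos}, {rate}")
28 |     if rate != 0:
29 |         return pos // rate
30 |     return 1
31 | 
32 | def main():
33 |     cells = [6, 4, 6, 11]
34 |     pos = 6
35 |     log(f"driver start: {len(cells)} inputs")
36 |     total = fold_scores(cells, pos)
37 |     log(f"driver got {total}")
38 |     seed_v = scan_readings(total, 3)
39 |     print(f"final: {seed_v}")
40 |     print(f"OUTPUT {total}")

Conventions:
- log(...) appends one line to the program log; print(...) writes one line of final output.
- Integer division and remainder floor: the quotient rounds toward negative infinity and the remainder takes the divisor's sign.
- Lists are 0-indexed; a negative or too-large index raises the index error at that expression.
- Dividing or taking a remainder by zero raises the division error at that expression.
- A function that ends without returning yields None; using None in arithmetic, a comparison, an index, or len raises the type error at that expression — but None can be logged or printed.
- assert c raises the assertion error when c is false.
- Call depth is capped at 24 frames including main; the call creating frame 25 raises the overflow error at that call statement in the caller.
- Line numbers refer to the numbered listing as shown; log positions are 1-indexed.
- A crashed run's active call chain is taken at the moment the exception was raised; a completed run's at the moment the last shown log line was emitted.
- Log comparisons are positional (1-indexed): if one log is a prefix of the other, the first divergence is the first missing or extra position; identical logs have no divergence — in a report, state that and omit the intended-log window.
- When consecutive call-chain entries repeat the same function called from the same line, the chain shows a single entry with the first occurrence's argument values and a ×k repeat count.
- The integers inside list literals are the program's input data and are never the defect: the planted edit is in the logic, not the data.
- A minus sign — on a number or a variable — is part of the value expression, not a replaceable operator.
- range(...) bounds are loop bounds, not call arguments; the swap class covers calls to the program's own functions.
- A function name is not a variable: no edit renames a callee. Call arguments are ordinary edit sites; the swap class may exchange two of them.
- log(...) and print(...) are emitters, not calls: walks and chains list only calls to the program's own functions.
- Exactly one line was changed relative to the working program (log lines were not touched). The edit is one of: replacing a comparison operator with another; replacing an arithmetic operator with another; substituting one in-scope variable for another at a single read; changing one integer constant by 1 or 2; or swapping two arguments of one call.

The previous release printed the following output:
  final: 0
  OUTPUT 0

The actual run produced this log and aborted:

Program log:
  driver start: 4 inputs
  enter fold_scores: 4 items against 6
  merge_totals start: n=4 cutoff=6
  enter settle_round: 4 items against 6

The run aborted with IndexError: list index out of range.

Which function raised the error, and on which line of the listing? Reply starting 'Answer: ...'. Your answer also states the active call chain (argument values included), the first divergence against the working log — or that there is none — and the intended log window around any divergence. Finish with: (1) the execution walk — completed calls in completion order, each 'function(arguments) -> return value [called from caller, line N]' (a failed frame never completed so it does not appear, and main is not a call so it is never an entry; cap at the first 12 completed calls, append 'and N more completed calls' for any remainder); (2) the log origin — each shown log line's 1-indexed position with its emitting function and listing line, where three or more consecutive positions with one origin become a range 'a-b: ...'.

Answer: the error was raised in settle_round, line 4.
Key fact: A complete run would log 'match at position 0' next, but this one stopped at 4 lines.
Call chain: main -> fold_scores([6, 4, 6, 11], 6) (called at line 36) -> merge_totals([6, 4, 6, 11], 6) (called at line 22) -> settle_round([6, 4, 6, 11], 6) (called at line 9).
First divergence: position 5; the shown log stops at 4 lines while the working version next logs 'match at position 0'.
Intended log window:
  3: merge_totals start: n=4 cutoff=6
  4: enter settle_round: 4 items against 6
  5: match at position 0
  6: split_margin: inputs 12 and 3
Execution walk:
  (no call completed)
Log line origins:
  1: from main, line 35
  2: from fold_scores, line 21
  3: from merge_totals, line 8
  4: from settle_round, line 2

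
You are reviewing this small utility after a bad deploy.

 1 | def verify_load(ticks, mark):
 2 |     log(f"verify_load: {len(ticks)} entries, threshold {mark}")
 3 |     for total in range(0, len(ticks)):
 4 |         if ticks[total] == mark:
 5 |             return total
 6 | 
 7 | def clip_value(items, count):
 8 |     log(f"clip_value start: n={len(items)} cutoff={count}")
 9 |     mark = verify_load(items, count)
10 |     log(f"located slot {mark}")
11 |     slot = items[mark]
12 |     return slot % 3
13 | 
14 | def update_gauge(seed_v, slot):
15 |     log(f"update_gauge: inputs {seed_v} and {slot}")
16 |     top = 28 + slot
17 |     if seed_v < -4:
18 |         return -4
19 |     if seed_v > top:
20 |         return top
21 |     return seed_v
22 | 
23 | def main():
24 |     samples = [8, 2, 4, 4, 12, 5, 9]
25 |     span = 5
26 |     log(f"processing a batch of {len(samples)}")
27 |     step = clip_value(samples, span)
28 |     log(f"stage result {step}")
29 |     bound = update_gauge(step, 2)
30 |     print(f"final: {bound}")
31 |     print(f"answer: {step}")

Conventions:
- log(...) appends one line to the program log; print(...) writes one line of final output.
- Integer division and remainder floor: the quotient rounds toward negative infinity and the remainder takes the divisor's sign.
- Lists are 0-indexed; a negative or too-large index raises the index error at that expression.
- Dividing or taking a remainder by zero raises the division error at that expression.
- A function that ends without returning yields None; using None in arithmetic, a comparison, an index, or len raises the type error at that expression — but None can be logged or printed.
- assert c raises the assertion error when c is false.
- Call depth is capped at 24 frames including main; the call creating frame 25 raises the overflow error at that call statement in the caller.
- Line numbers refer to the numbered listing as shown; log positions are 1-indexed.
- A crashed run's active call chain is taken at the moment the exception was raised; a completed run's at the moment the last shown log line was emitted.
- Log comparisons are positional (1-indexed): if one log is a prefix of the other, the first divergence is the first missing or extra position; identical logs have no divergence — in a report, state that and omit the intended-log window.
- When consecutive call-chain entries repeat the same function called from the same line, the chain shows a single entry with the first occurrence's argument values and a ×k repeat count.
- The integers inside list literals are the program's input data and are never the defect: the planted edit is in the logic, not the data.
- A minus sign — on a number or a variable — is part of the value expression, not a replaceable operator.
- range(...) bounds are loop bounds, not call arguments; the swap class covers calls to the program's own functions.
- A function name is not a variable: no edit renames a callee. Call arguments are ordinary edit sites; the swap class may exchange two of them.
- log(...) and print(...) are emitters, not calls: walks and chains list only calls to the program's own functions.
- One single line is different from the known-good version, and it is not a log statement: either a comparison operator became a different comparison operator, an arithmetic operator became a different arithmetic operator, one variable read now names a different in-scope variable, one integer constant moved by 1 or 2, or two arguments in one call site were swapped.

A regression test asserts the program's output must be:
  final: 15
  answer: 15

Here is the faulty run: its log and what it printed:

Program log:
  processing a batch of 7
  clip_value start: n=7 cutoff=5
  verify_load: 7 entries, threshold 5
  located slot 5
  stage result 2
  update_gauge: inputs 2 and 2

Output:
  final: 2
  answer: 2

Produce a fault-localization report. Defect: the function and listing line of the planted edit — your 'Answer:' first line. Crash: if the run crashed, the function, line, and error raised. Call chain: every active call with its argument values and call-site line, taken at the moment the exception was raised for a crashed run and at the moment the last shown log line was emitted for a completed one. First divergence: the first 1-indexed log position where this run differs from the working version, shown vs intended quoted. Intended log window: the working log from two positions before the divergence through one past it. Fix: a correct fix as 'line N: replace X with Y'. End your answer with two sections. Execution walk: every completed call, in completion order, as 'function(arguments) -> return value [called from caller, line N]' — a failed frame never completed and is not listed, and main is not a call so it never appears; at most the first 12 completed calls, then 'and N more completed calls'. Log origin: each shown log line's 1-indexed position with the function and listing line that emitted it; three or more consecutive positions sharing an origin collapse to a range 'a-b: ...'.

Answer: the defect is in clip_value at line 12.
Key fact: The log first diverges at position 5: the faulty run prints 'stage result 2' where the working version prints 'stage result 15'.
Call chain: main -> update_gauge(2, 2) (called at line 29).
First divergence: position 5; shown 'stage result 2' vs intended 'stage result 15'.
Intended log window:
  3: verify_load: 7 entries, threshold 5
  4: located slot 5
  5: stage result 15
  6: update_gauge: inputs 15 and 2
Execution walk:
  verify_load([8, 2, 4, 4, 12, 5, 9], 5) -> 5  [called from clip_value, line 9]
  clip_value([8, 2, 4, 4, 12, 5, 9], 5) -> 2  [called from main, line 27]
  update_gauge(2, 2) -> 2  [called from main, line 29]
Origin of each log line:
  1: logged in main at line 26
  2: logged in clip_value at line 8
  3: logged in verify_load at line 2
  4: logged in clip_value at line 10
  5: logged in main at line 28
  6: logged in update_gauge at line 15
A correct fix: line 12: replace `%` with `*`.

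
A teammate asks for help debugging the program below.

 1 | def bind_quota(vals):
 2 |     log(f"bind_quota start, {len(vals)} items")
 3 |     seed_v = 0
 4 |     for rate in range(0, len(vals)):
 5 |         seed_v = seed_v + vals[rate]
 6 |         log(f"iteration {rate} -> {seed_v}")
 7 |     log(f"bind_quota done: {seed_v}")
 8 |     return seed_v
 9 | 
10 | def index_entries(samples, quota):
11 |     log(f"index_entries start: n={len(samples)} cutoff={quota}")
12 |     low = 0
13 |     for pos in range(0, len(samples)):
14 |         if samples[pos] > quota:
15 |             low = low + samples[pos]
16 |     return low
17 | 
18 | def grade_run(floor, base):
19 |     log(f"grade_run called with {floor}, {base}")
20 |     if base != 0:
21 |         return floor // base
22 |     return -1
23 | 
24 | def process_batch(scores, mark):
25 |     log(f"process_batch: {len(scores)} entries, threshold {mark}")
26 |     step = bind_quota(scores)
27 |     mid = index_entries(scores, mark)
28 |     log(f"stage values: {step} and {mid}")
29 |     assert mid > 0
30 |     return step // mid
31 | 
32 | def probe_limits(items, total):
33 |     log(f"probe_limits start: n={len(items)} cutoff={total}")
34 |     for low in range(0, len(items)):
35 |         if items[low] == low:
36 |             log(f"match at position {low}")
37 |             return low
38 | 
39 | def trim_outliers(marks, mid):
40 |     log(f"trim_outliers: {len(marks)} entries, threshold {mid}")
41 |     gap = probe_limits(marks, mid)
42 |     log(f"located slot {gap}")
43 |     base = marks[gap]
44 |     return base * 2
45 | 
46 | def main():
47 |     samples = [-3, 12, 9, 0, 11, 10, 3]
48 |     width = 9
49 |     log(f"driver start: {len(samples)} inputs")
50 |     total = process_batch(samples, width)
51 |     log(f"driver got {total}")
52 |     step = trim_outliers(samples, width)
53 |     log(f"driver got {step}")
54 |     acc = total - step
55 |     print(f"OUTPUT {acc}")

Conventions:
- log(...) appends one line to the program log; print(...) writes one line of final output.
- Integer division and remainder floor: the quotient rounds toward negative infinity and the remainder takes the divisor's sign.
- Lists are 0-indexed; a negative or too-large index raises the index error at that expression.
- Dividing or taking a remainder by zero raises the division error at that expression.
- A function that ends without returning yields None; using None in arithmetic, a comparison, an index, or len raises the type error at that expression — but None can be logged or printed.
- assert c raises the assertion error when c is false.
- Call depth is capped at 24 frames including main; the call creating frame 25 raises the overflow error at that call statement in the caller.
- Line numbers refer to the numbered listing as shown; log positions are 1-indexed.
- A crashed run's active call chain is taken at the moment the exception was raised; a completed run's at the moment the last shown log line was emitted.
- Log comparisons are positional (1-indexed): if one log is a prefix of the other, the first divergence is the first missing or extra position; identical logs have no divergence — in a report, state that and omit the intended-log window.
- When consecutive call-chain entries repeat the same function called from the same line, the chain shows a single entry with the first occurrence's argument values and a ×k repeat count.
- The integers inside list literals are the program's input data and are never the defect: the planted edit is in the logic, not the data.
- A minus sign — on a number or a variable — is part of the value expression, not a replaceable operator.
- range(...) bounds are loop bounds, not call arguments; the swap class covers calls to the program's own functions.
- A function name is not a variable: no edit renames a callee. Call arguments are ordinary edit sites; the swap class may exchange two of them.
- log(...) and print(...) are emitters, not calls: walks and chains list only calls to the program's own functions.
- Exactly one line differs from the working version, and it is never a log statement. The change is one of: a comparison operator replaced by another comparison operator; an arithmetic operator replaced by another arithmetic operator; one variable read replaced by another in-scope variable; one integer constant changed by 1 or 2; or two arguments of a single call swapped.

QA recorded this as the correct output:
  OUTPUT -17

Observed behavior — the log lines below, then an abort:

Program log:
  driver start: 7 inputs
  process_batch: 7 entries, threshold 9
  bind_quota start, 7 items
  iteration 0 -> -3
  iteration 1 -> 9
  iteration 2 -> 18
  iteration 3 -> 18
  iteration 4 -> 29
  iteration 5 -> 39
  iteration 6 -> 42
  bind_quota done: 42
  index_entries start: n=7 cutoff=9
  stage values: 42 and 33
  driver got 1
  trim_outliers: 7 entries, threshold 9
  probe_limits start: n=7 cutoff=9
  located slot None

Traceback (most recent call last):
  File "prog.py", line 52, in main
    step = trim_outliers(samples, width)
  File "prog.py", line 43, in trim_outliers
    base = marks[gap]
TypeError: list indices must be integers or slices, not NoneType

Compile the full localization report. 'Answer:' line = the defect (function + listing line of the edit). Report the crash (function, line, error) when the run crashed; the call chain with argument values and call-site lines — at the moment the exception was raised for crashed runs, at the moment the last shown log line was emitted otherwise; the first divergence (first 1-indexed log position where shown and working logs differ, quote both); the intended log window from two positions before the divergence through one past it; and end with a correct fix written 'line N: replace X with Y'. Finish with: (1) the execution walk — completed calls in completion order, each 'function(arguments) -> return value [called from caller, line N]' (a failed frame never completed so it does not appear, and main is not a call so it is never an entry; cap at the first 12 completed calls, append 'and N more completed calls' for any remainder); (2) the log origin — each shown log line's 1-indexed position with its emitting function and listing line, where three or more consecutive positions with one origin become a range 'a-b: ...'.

Answer: the defect is in probe_limits at line 35.
The tell: Everything matches until log position 17, which reads 'located slot None' in place of 'match at position 2'.
Crash: trim_outliers, line 43, TypeError.
Call chain: main -> trim_outliers([-3, 12, 9, 0, 11, 10, 3], 9) (called at line 52).
First divergence: position 17 — shown 'located slot None', intended 'match at position 2'.
Intended log window:
  15: trim_outliers: 7 entries, threshold 9
  16: probe_limits start: n=7 cutoff=9
  17: match at position 2
  18: located slot 2
Execution walk:
  bind_quota([-3, 12, 9, 0, 11, 10, 3]) -> 42  [called from process_batch, line 26]
  index_entries([-3, 12, 9, 0, 11, 10, 3], 9) -> 33  [called from process_batch, line 27]
  process_batch([-3, 12, 9, 0, 11, 10, 3], 9) -> 1  [called from main, line 50]
  probe_limits([-3, 12, 9, 0, 11, 10, 3], 9) -> None  [called from trim_outliers, line 41]
Log line origins:
  1: emitted by main (line 49)
  2: emitted by process_batch (line 25)
  3: emitted by bind_quota (line 2)
  4-10: emitted by bind_quota (line 6)
  11: emitted by bind_quota (line 7)
  12: emitted by index_entries (line 11)
  13: emitted by process_batch (line 28)
  14: emitted by main (line 51)
  15: emitted by trim_outliers (line 40)
  16: emitted by probe_limits (line 33)
  17: emitted by trim_outliers (line 42)
A correct fix: line 35: replace `items[low] == low` with `items[low] == total`.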